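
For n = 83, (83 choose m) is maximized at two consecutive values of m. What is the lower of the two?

41

For odd n = 83, C(83,m) peaks at m = (n−1)/2 and (n+1)/2; the lower is 41.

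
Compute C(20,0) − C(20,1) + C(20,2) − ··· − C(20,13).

-27132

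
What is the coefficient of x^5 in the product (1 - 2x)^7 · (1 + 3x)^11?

-8526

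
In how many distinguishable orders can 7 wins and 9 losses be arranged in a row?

Choose positions for the wins: C(16,7) = 11440.

11440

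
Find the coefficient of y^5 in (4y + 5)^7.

537600

The general term is C(7,j)·(4y)^j·(5)^(7-j); the y^5 term has j = 5.
C(7,5) = 21.
Coefficient = C(7,5) · 4^5 · 5^2 = 21 · 1024 · 25 = 537600.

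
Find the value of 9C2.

C(9,2) = (9·8) / 2! = 72 / 2 = 36.

36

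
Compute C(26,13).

10400600

C(26,13) = (26·25·24·23·22·21·20·19·18·17·16·15·14) / 13! = 64764752532480000 / 6227020800 = 10400600.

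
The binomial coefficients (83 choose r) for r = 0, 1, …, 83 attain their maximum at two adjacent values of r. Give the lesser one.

For odd n = 83, C(83,r) peaks at r = (n−1)/2 and (n+1)/2; the lesser is 41.

41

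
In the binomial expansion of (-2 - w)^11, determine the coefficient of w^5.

-29568

The general term is C(11,j)·(-2)^j·(-w)^(11-j); the w^5 term has j = 6.
C(11,6) = 462.
Coefficient = C(11,6) · (-2)^6 · (-1)^5 = 462 · 64 · (-1) = -29568.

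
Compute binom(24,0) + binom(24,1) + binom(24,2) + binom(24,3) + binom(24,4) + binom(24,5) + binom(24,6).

190051

1 + 24 + 276 + 2024 + 10626 + 42504 + 134596 = 190051.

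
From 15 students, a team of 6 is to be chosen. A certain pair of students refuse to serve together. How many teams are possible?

4290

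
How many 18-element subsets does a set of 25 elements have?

C(25,18) = C(25,7) by symmetry.
C(25,7) = (25·24·23·22·21·20·19) / 7! = 2422728000 / 5040 = 480700.

480700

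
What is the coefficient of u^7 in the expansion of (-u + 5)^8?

-40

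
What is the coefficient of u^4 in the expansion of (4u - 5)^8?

11200000

The general term is C(8,j)·(4u)^j·(-5)^(8-j); the u^4 term has j = 4.
C(8,4) = 70.
Coefficient = C(8,4) · 4^4 · (-5)^4 = 70 · 256 · 625 = 11200000.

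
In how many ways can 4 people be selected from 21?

This is C(21,4) = 5985.

5985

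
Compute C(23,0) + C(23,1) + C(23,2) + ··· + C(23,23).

8388608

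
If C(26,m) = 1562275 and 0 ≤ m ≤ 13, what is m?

8

C(26,m) increases on 0 ≤ m ≤ 13. C(26,7) = 657800 and C(26,8) = 1562275, so m = 8.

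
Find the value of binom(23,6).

100947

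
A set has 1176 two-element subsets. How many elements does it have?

49

n(n−1)/2 = 1176 ⇒ n(n−1) = 2352. Since 49·48 = 2352, n = 49.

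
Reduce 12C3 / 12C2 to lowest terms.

10/3

C(n,k+1)/C(n,k) = (n−k)/(k+1) = (12−2)/(2+1) = 10/3.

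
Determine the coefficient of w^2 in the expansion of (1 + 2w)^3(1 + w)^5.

52

Coefficient of w^2 = Σ_{j} C(3,j)·2^j·C(5,2-j)·1^(2-j) for j from 0 to 2.
= 10 + 30 + 12 = 52.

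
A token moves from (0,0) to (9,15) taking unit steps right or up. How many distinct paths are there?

1307504

Each path is a sequence of 24 steps with 9 rights: C(24,9) = 1307504.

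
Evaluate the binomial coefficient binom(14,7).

C(14,7) = (14·13·12·11·10·9·8) / 7! = 17297280 / 5040 = 3432.

3432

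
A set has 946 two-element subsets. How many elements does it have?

44

n(n−1)/2 = 946 ⇒ n(n−1) = 1892. Since 44·43 = 1892, n = 44.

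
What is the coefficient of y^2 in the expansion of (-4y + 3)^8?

The general term is C(8,j)·(-4y)^j·(3)^(8-j); the y^2 term has j = 2.
C(8,2) = 28.
Coefficient = C(8,2) · (-4)^2 · 3^6 = 28 · 16 · 729 = 326592.

326592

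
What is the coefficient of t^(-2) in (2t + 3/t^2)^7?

15120

General term: C(7,j)·(2t)^j·(3/t^2)^(7-j), with t-exponent 1j − 2(7−j) = 3j − 14.
Set 3j − 14 = -2: j = 4.
C(7,4) = 35; 2^4 = 16; 3^3 = 27.
Coefficient = 35 · 16 · 27 = 15120.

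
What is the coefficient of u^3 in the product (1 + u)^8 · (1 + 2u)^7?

Coefficient of u^3 = Σ_{j} C(8,j)·1^j·C(7,3-j)·2^(3-j) for j from 0 to 3.
= 280 + 672 + 392 + 56 = 1400.

1400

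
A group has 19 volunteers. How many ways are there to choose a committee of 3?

This is C(19,3) = 969.

969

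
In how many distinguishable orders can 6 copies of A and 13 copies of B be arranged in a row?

27132

Choose positions for the A's: C(19,6) = 27132.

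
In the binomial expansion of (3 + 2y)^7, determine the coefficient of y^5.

6048

The general term is C(7,j)·(3)^j·(2y)^(7-j); the y^5 term has j = 2.
C(7,2) = 21.
Coefficient = C(7,2) · 3^2 · 2^5 = 21 · 9 · 32 = 6048.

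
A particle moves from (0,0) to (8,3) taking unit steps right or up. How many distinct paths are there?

165

Each path is a sequence of 11 steps with 8 rights: C(11,8) = 165.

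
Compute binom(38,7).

12620256

C(38,7) = (38·37·36·35·34·33·32) / 7! = 63606090240 / 5040 = 12620256.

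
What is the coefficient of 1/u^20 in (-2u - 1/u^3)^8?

General term: C(8,j)·(-2u)^j·(-1/u^3)^(8-j), with u-exponent 1j − 3(8−j) = 4j − 24.
Set 4j − 24 = -20: j = 1.
C(8,1) = 8; (-2)^1 = -2; (-1)^7 = -1.
Coefficient = 8 · (-2) · (-1) = 16.

16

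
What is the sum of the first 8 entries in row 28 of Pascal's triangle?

1683218

1 + 28 + 378 + 3276 + 20475 + 98280 + 376740 + 1184040 = 1683218.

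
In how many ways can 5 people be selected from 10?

252

This is C(10,5) = 252.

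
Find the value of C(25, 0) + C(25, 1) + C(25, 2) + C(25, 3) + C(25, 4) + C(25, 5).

68406

1 + 25 + 300 + 2300 + 12650 + 53130 = 68406.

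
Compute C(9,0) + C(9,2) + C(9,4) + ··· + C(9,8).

Even-i terms of row 9 sum to 2^8 = 256.

256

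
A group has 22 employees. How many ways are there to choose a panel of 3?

This is C(22,3) = 1540.

1540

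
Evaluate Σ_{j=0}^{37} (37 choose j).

The entries of row 37 sum to 2^37 = 137438953472.

137438953472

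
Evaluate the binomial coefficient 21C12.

293930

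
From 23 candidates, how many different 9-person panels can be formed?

This is C(23,9) = 817190.

817190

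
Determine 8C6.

28

C(8,6) = C(8,2) by symmetry.
C(8,2) = (8·7) / 2! = 56 / 2 = 28.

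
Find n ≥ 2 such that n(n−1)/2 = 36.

n(n−1)/2 = 36 ⇒ n(n−1) = 72. Since 9·8 = 72, n = 9.

9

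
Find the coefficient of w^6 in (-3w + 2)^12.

The general term is C(12,j)·(-3w)^j·(2)^(12-j); the w^6 term has j = 6.
C(12,6) = 924.
Coefficient = C(12,6) · (-3)^6 · 2^6 = 924 · 729 · 64 = 43110144.

43110144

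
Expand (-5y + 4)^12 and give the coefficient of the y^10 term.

10312500000

The general term is C(12,j)·(-5y)^j·(4)^(12-j); the y^10 term has j = 10.
C(12,10) = 66.
Coefficient = C(12,10) · (-5)^10 · 4^2 = 66 · 9765625 · 16 = 10312500000.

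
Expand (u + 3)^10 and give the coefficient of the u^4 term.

153090

The general term is C(10,j)·(u)^j·(3)^(10-j); the u^4 term has j = 4.
C(10,4) = 210.
Coefficient = C(10,4) · 3^6 = 210 · 729 = 153090.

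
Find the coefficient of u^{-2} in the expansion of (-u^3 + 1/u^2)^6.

General term: C(6,j)·(-u^3)^j·(1/u^2)^(6-j), with u-exponent 3j − 2(6−j) = 5j − 12.
Set 5j − 12 = -2: j = 2.
C(6,2) = 15; (-1)^2 = 1; 1^4 = 1.
Coefficient = 15 · 1 · 1 = 15.

15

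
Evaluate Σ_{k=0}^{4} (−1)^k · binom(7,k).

15

The partial alternating sum Σ_{k=0}^{4} (−1)^k C(7,k) = (−1)^4 C(6,4) = 15.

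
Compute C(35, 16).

C(35,16) = (35·34·33·32·31·30·29·28·27·26·25·24·23·22·21·20) / 16! = 84945040381058457600000 / 20922789888000 = 4059928950.

4059928950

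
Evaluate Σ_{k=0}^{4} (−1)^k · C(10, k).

The partial alternating sum Σ_{k=0}^{4} (−1)^k C(10,k) = (−1)^4 C(9,4) = 126.

126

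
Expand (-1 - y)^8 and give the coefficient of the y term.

The general term is C(8,j)·(-1)^j·(-y)^(8-j); the y^1 term has j = 7.
C(8,7) = 8.
Coefficient = C(8,7) · (-1)^7 · (-1)^1 = 8 · (-1) · (-1) = 8.

8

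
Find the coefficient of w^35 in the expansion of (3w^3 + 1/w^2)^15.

167403915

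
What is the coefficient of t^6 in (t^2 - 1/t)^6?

15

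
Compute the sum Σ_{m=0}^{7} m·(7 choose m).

Differentiating (1+x)^7 and setting x=1: Σ m·C(7,m) = 7·2^6 = 448.

448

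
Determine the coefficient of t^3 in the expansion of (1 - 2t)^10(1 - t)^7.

-2675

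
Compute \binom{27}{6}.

296010

C(27,6) = (27·26·25·24·23·22) / 6! = 213127200 / 720 = 296010.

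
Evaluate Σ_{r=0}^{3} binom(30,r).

1 + 30 + 435 + 4060 = 4526.

4526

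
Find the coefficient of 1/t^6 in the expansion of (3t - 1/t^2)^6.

135

General term: C(6,j)·(3t)^j·(-1/t^2)^(6-j), with t-exponent 1j − 2(6−j) = 3j − 12.
Set 3j − 12 = -6: j = 2.
C(6,2) = 15; 3^2 = 9; (-1)^4 = 1.
Coefficient = 15 · 9 · 1 = 135.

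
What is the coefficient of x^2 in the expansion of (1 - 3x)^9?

324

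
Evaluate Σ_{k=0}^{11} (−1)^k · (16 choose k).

-1365

The partial alternating sum Σ_{k=0}^{11} (−1)^k C(16,k) = (−1)^11 C(15,11) = -1365.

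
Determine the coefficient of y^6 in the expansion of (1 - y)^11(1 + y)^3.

Coefficient of y^6 = Σ_{j} C(11,j)·(-1)^j·C(3,6-j)·1^(6-j) for j from 3 to 6.
= (-165) + 990 + (-1386) + 462 = -99.

-99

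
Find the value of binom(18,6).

18564

C(18,6) = (18·17·16·15·14·13) / 6! = 13366080 / 720 = 18564.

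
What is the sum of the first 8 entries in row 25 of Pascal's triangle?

726206

1 + 25 + 300 + 2300 + 12650 + 53130 + 177100 + 480700 = 726206.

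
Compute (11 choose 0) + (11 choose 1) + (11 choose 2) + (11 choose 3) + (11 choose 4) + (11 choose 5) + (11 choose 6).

1486

1 + 11 + 55 + 165 + 330 + 462 + 462 = 1486.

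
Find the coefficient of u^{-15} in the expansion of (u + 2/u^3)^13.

General term: C(13,j)·(u)^j·(2/u^3)^(13-j), with u-exponent 1j − 3(13−j) = 4j − 39.
Set 4j − 39 = -15: j = 6.
C(13,6) = 1716; 1^6 = 1; 2^7 = 128.
Coefficient = 1716 · 1 · 128 = 219648.

219648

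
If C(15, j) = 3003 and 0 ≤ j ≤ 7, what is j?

5

C(15,j) increases on 0 ≤ j ≤ 7. C(15,4) = 1365 and C(15,5) = 3003, so j = 5.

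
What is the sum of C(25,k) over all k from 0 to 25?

The entries of row 25 sum to 2^25 = 33554432.

33554432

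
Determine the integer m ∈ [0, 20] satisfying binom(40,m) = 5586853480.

12

C(40,m) increases on 0 ≤ m ≤ 20. C(40,11) = 2311801440 and C(40,12) = 5586853480, so m = 12.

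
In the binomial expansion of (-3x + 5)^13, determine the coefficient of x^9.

The general term is C(13,j)·(-3x)^j·(5)^(13-j); the x^9 term has j = 9.
C(13,9) = 715.
Coefficient = C(13,9) · (-3)^9 · 5^4 = 715 · (-19683) · 625 = -8795840625.

-8795840625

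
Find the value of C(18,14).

3060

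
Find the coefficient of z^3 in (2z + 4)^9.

The general term is C(9,j)·(2z)^j·(4)^(9-j); the z^3 term has j = 3.
C(9,3) = 84.
Coefficient = C(9,3) · 2^3 · 4^6 = 84 · 8 · 4096 = 2752512.

2752512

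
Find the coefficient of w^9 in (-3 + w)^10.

-30

The general term is C(10,j)·(-3)^j·(w)^(10-j); the w^9 term has j = 1.
C(10,1) = 10.
Coefficient = C(10,1) · (-3)^1 = 10 · (-3) = -30.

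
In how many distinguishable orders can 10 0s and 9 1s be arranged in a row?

92378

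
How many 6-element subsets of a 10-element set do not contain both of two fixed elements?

140

All 6-subsets: C(10,6) = 210. Those containing both fixed elements: C(8,4) = 70.
210 − 70 = 140.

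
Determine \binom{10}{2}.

45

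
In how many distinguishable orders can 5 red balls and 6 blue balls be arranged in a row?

Choose positions for the red balls: C(11,5) = 462.

462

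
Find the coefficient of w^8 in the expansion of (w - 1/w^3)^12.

-12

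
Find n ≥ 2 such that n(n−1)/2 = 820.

41

n(n−1)/2 = 820 ⇒ n(n−1) = 1640. Since 41·40 = 1640, n = 41.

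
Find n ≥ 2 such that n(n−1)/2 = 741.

39

n(n−1)/2 = 741 ⇒ n(n−1) = 1482. Since 39·38 = 1482, n = 39.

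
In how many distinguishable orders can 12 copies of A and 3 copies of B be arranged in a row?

Choose positions for the A's: C(15,12) = 455.

455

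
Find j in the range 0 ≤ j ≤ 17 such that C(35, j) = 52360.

C(35,j) increases on 0 ≤ j ≤ 17. C(35,3) = 6545 and C(35,4) = 52360, so j = 4.

4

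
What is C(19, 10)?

92378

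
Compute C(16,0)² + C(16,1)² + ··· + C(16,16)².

601080390

Σ C(16,k)² is the coefficient of x^16 in (1+x)^16(1+x)^16 = (1+x)^32, i.e. C(32,16) = 601080390.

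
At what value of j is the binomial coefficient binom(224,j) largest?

C(224,j) is maximized at j = 224/2 = 112.

112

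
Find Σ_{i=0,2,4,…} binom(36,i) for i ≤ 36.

34359738368

Even-i terms of row 36 sum to 2^35 = 34359738368.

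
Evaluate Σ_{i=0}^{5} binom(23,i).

1 + 23 + 253 + 1771 + 8855 + 33649 = 44552.

44552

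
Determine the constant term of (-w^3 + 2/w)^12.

-112640

General term: C(12,j)·(-w^3)^j·(2/w)^(12-j), with w-exponent 3j − 1(12−j) = 4j − 12.
Set 4j − 12 = 0: j = 3.
C(12,3) = 220; (-1)^3 = -1; 2^9 = 512.
Coefficient = 220 · (-1) · 512 = -112640.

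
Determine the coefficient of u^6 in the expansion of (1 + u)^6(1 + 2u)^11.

227305

Coefficient of u^6 = Σ_{j} C(6,j)·1^j·C(11,6-j)·2^(6-j) for j from 0 to 6.
= 29568 + 88704 + 79200 + 26400 + 3300 + 132 + 1 = 227305.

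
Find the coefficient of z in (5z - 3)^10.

-984150

The general term is C(10,j)·(5z)^j·(-3)^(10-j); the z^1 term has j = 1.
C(10,1) = 10.
Coefficient = C(10,1) · 5^1 · (-3)^9 = 10 · 5 · (-19683) = -984150.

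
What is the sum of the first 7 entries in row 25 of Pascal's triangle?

1 + 25 + 300 + 2300 + 12650 + 53130 + 177100 = 245506.

245506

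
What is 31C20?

84672315

C(31,20) = C(31,11) by symmetry.
C(31,11) = (31·30·29·28·27·26·25·24·23·22·21) / 11! = 3379847863392000 / 39916800 = 84672315.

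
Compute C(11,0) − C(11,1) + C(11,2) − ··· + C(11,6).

The partial alternating sum Σ_{k=0}^{6} (−1)^k C(11,k) = (−1)^6 C(10,6) = 210.

210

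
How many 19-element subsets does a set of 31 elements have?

141120525

C(31,19) = C(31,12) by symmetry.
C(31,12) = (31·30·29·28·27·26·25·24·23·22·21·20) / 12! = 67596957267840000 / 479001600 = 141120525.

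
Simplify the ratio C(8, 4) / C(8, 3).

5/4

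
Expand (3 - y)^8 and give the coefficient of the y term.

The general term is C(8,j)·(3)^j·(-y)^(8-j); the y^1 term has j = 7.
C(8,7) = 8.
Coefficient = C(8,7) · 3^7 · (-1)^1 = 8 · 2187 · (-1) = -17496.

-17496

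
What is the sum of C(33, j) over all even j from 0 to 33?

Even-j terms of row 33 sum to 2^32 = 4294967296.

4294967296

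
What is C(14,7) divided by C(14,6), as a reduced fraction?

8/7

C(n,k+1)/C(n,k) = (n−k)/(k+1) = (14−6)/(6+1) = 8/7.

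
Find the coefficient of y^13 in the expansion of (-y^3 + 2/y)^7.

-84

General term: C(7,j)·(-y^3)^j·(2/y)^(7-j), with y-exponent 3j − 1(7−j) = 4j − 7.
Set 4j − 7 = 13: j = 5.
C(7,5) = 21; (-1)^5 = -1; 2^2 = 4.
Coefficient = 21 · (-1) · 4 = -84.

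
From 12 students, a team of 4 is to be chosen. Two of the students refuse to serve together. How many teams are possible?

450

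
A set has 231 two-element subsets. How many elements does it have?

22

n(n−1)/2 = 231 ⇒ n(n−1) = 462. Since 22·21 = 462, n = 22.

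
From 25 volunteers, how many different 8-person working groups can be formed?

1081575

This is C(25,8) = 1081575.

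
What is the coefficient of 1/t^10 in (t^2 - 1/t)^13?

General term: C(13,j)·(t^2)^j·(-1/t)^(13-j), with t-exponent 2j − 1(13−j) = 3j − 13.
Set 3j − 13 = -10: j = 1.
C(13,1) = 13; 1^1 = 1; (-1)^12 = 1.
Coefficient = 13 · 1 · 1 = 13.

13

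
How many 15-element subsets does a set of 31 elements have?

C(31,15) = (31·30·29·28·27·26·25·24·23·22·21·20·19·18·17) / 15! = 393008709555221760000 / 1307674368000 = 300540195.

300540195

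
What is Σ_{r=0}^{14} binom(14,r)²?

40116600

Σ C(14,r)² is the coefficient of x^14 in (1+x)^14(1+x)^14 = (1+x)^28, i.e. C(28,14) = 40116600.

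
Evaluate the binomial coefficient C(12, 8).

495

C(12,8) = C(12,4) by symmetry.
C(12,4) = (12·11·10·9) / 4! = 11880 / 24 = 495.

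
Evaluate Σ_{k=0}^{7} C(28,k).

1683218

1 + 28 + 378 + 3276 + 20475 + 98280 + 376740 + 1184040 = 1683218.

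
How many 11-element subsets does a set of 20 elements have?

167960

C(20,11) = C(20,9) by symmetry.
C(20,9) = (20·19·18·17·16·15·14·13·12) / 9! = 60949324800 / 362880 = 167960.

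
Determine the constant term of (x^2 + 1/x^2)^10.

252

General term: C(10,j)·(x^2)^j·(1/x^2)^(10-j), with x-exponent 2j − 2(10−j) = 4j − 20.
Set 4j − 20 = 0: j = 5.
C(10,5) = 252; 1^5 = 1; 1^5 = 1.
Coefficient = 252 · 1 · 1 = 252.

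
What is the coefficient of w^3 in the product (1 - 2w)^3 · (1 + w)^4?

8

Coefficient of w^3 = Σ_{j} C(3,j)·(-2)^j·C(4,3-j)·1^(3-j) for j from 0 to 3.
= 4 + (-36) + 48 + (-8) = 8.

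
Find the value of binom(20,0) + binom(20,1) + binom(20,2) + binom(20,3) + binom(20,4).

1 + 20 + 190 + 1140 + 4845 = 6196.

6196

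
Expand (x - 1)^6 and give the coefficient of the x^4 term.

15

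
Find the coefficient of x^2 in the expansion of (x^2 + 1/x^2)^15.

6435

General term: C(15,j)·(x^2)^j·(1/x^2)^(15-j), with x-exponent 2j − 2(15−j) = 4j − 30.
Set 4j − 30 = 2: j = 8.
C(15,8) = 6435; 1^8 = 1; 1^7 = 1.
Coefficient = 6435 · 1 · 1 = 6435.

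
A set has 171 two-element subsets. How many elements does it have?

19

n(n−1)/2 = 171 ⇒ n(n−1) = 342. Since 19·18 = 342, n = 19.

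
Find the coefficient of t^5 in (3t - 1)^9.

30618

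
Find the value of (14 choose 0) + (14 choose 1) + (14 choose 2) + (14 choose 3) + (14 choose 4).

1471

1 + 14 + 91 + 364 + 1001 = 1471.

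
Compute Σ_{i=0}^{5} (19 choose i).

16664

1 + 19 + 171 + 969 + 3876 + 11628 = 16664.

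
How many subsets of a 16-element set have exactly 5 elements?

Choose the 5 positions: C(16,5) = 4368.

4368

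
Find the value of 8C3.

56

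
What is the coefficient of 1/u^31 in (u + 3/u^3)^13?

General term: C(13,j)·(u)^j·(3/u^3)^(13-j), with u-exponent 1j − 3(13−j) = 4j − 39.
Set 4j − 39 = -31: j = 2.
C(13,2) = 78; 1^2 = 1; 3^11 = 177147.
Coefficient = 78 · 1 · 177147 = 13817466.

13817466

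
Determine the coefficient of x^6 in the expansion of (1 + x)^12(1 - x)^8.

Coefficient of x^6 = Σ_{j} C(12,j)·1^j·C(8,6-j)·(-1)^(6-j) for j from 0 to 6.
= 28 + (-672) + 4620 + (-12320) + 13860 + (-6336) + 924 = 104.

104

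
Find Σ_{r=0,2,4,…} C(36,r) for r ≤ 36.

Half of (1+1)^36 + (1−1)^36 gives the even-index sum: 2^35 = 34359738368.

34359738368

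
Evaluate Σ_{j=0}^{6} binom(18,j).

31180

1 + 18 + 153 + 816 + 3060 + 8568 + 18564 = 31180.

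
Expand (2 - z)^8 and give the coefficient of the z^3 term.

-1792

The general term is C(8,j)·(2)^j·(-z)^(8-j); the z^3 term has j = 5.
C(8,5) = 56.
Coefficient = C(8,5) · 2^5 · (-1)^3 = 56 · 32 · (-1) = -1792.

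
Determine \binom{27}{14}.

20058300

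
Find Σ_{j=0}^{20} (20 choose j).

1048576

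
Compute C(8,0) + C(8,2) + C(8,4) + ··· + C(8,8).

128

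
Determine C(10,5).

C(10,5) = (10·9·8·7·6) / 5! = 30240 / 120 = 252.

252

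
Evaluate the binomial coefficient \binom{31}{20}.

C(31,20) = C(31,11) by symmetry.
C(31,11) = (31·30·29·28·27·26·25·24·23·22·21) / 11! = 3379847863392000 / 39916800 = 84672315.

84672315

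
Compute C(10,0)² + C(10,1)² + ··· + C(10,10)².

184756

By Vandermonde's identity, Σ C(10,j)² = C(20,10) = 184756.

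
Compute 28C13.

37442160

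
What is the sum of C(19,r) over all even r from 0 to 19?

262144

Half of (1+1)^19 + (1−1)^19 gives the even-index sum: 2^18 = 262144.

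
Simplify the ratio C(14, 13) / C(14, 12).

C(n,k+1)/C(n,k) = (n−k)/(k+1) = (14−12)/(12+1) = 2/13.

2/13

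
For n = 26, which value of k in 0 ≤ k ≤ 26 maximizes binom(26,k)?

13

C(26,k) is maximized at k = 26/2 = 13.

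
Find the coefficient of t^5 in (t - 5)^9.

78750

The general term is C(9,j)·(t)^j·(-5)^(9-j); the t^5 term has j = 5.
C(9,5) = 126.
Coefficient = C(9,5) · (-5)^4 = 126 · 625 = 78750.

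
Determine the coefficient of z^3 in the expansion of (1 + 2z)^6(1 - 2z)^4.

-64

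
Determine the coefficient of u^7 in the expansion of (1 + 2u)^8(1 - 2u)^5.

-2560

Coefficient of u^7 = Σ_{j} C(8,j)·2^j·C(5,7-j)·(-2)^(7-j) for j from 2 to 7.
= (-3584) + 35840 + (-89600) + 71680 + (-17920) + 1024 = -2560.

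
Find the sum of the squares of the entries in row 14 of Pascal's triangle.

40116600

By Vandermonde's identity, Σ C(14,k)² = C(28,14) = 40116600.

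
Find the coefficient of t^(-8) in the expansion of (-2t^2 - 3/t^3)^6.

4860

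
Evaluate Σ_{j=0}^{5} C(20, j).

21700

1 + 20 + 190 + 1140 + 4845 + 15504 = 21700.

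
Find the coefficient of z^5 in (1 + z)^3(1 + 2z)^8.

6608

Coefficient of z^5 = Σ_{j} C(3,j)·1^j·C(8,5-j)·2^(5-j) for j from 0 to 3.
= 1792 + 3360 + 1344 + 112 = 6608.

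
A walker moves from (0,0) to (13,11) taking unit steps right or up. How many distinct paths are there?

Each path is a sequence of 24 steps with 13 rights: C(24,13) = 2496144.

2496144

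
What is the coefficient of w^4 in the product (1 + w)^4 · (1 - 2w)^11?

1233

Coefficient of w^4 = Σ_{j} C(4,j)·1^j·C(11,4-j)·(-2)^(4-j) for j from 0 to 4.
= 5280 + (-5280) + 1320 + (-88) + 1 = 1233.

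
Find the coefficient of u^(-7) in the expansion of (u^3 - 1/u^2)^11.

165

General term: C(11,j)·(u^3)^j·(-1/u^2)^(11-j), with u-exponent 3j − 2(11−j) = 5j − 22.
Set 5j − 22 = -7: j = 3.
C(11,3) = 165; 1^3 = 1; (-1)^8 = 1.
Coefficient = 165 · 1 · 1 = 165.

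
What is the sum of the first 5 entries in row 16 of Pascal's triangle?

2517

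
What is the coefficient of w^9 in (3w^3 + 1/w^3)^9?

61236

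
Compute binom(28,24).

C(28,24) = C(28,4) by symmetry.
C(28,4) = (28·27·26·25) / 4! = 491400 / 24 = 20475.

20475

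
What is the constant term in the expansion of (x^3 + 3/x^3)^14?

General term: C(14,j)·(x^3)^j·(3/x^3)^(14-j), with x-exponent 3j − 3(14−j) = 6j − 42.
Set 6j − 42 = 0: j = 7.
C(14,7) = 3432; 1^7 = 1; 3^7 = 2187.
Coefficient = 3432 · 1 · 2187 = 7505784.

7505784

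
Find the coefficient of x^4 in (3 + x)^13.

14073345

The general term is C(13,j)·(3)^j·(x)^(13-j); the x^4 term has j = 9.
C(13,9) = 715.
Coefficient = C(13,9) · 3^9 = 715 · 19683 = 14073345.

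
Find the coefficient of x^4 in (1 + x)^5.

The general term is C(5,j)·(1)^j·(x)^(5-j); the x^4 term has j = 1.
C(5,1) = 5.
Coefficient = C(5,1) = 5.

5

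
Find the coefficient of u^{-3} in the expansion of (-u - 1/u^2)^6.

20

General term: C(6,j)·(-u)^j·(-1/u^2)^(6-j), with u-exponent 1j − 2(6−j) = 3j − 12.
Set 3j − 12 = -3: j = 3.
C(6,3) = 20; (-1)^3 = -1; (-1)^3 = -1.
Coefficient = 20 · (-1) · (-1) = 20.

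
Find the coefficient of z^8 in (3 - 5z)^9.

The general term is C(9,j)·(3)^j·(-5z)^(9-j); the z^8 term has j = 1.
C(9,1) = 9.
Coefficient = C(9,1) · 3^1 · (-5)^8 = 9 · 3 · 390625 = 10546875.

10546875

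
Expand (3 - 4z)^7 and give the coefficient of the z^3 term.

-181440

The general term is C(7,j)·(3)^j·(-4z)^(7-j); the z^3 term has j = 4.
C(7,4) = 35.
Coefficient = C(7,4) · 3^4 · (-4)^3 = 35 · 81 · (-64) = -181440.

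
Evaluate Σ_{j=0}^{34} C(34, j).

17179869184

Setting x = 1 in (1+x)^34 gives Σ C(34,j) = 2^34 = 17179869184.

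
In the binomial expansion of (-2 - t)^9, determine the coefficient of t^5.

The general term is C(9,j)·(-2)^j·(-t)^(9-j); the t^5 term has j = 4.
C(9,4) = 126.
Coefficient = C(9,4) · (-2)^4 · (-1)^5 = 126 · 16 · (-1) = -2016.

-2016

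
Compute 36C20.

C(36,20) = C(36,16) by symmetry.
C(36,16) = (36·35·34·33·32·31·30·29·28·27·26·25·24·23·22·21) / 16! = 152901072685905223680000 / 20922789888000 = 7307872110.

7307872110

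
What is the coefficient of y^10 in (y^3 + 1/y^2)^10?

210

General term: C(10,j)·(y^3)^j·(1/y^2)^(10-j), with y-exponent 3j − 2(10−j) = 5j − 20.
Set 5j − 20 = 10: j = 6.
C(10,6) = 210; 1^6 = 1; 1^4 = 1.
Coefficient = 210 · 1 · 1 = 210.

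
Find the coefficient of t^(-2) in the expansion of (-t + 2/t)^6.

240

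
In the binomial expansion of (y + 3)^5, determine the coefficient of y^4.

15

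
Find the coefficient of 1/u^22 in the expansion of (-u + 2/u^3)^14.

-1025024

General term: C(14,j)·(-u)^j·(2/u^3)^(14-j), with u-exponent 1j − 3(14−j) = 4j − 42.
Set 4j − 42 = -22: j = 5.
C(14,5) = 2002; (-1)^5 = -1; 2^9 = 512.
Coefficient = 2002 · (-1) · 512 = -1025024.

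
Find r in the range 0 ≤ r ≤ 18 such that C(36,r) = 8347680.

C(36,r) increases on 0 ≤ r ≤ 18. C(36,6) = 1947792 and C(36,7) = 8347680, so r = 7.

7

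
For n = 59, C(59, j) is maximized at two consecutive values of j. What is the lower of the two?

29

For odd n = 59, C(59,j) peaks at j = (n−1)/2 and (n+1)/2; the lower is 29.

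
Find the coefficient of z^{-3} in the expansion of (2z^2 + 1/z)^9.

144

General term: C(9,j)·(2z^2)^j·(1/z)^(9-j), with z-exponent 2j − 1(9−j) = 3j − 9.
Set 3j − 9 = -3: j = 2.
C(9,2) = 36; 2^2 = 4; 1^7 = 1.
Coefficient = 36 · 4 · 1 = 144.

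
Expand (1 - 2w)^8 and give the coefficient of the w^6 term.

1792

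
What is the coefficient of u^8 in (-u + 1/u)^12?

General term: C(12,j)·(-u)^j·(1/u)^(12-j), with u-exponent 1j − 1(12−j) = 2j − 12.
Set 2j − 12 = 8: j = 10.
C(12,10) = 66; (-1)^10 = 1; 1^2 = 1.
Coefficient = 66 · 1 · 1 = 66.

66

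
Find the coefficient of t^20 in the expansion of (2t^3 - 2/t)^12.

2027520

General term: C(12,j)·(2t^3)^j·(-2/t)^(12-j), with t-exponent 3j − 1(12−j) = 4j − 12.
Set 4j − 12 = 20: j = 8.
C(12,8) = 495; 2^8 = 256; (-2)^4 = 16.
Coefficient = 495 · 256 · 16 = 2027520.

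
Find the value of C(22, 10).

646646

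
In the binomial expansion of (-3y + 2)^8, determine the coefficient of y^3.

-48384

The general term is C(8,j)·(-3y)^j·(2)^(8-j); the y^3 term has j = 3.
C(8,3) = 56.
Coefficient = C(8,3) · (-3)^3 · 2^5 = 56 · (-27) · 32 = -48384.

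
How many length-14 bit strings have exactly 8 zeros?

Choose the 8 positions: C(14,8) = 3003.

3003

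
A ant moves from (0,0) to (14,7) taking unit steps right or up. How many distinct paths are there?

116280

Each path is a sequence of 21 steps with 14 rights: C(21,14) = 116280.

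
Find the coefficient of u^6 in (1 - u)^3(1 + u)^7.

Coefficient of u^6 = Σ_{j} C(3,j)·(-1)^j·C(7,6-j)·1^(6-j) for j from 0 to 3.
= 7 + (-63) + 105 + (-35) = 14.

14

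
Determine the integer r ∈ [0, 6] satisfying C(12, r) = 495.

4

C(12,r) increases on 0 ≤ r ≤ 6. C(12,3) = 220 and C(12,4) = 495, so r = 4.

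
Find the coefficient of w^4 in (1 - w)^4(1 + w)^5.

6

Coefficient of w^4 = Σ_{j} C(4,j)·(-1)^j·C(5,4-j)·1^(4-j) for j from 0 to 4.
= 5 + (-40) + 60 + (-20) + 1 = 6.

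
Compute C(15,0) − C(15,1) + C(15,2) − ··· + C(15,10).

The partial alternating sum Σ_{k=0}^{10} (−1)^k C(15,k) = (−1)^10 C(14,10) = 1001.

1001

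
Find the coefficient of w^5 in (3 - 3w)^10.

-14880348

The general term is C(10,j)·(3)^j·(-3w)^(10-j); the w^5 term has j = 5.
C(10,5) = 252.
Coefficient = C(10,5) · 3^5 · (-3)^5 = 252 · 243 · (-243) = -14880348.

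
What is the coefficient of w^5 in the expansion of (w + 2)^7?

The general term is C(7,j)·(w)^j·(2)^(7-j); the w^5 term has j = 5.
C(7,5) = 21.
Coefficient = C(7,5) · 2^2 = 21 · 4 = 84.

84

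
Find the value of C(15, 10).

C(15,10) = C(15,5) by symmetry.
C(15,5) = (15·14·13·12·11) / 5! = 360360 / 120 = 3003.

3003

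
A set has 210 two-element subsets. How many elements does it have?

21

n(n−1)/2 = 210 ⇒ n(n−1) = 420. Since 21·20 = 420, n = 21.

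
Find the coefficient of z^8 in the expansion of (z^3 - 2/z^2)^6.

General term: C(6,j)·(z^3)^j·(-2/z^2)^(6-j), with z-exponent 3j − 2(6−j) = 5j − 12.
Set 5j − 12 = 8: j = 4.
C(6,4) = 15; 1^4 = 1; (-2)^2 = 4.
Coefficient = 15 · 1 · 4 = 60.

60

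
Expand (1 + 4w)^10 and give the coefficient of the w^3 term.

7680

The general term is C(10,j)·(1)^j·(4w)^(10-j); the w^3 term has j = 7.
C(10,7) = 120.
Coefficient = C(10,7) · 4^3 = 120 · 64 = 7680.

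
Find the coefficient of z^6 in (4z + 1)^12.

3784704

The general term is C(12,j)·(4z)^j·(1)^(12-j); the z^6 term has j = 6.
C(12,6) = 924.
Coefficient = C(12,6) · 4^6 = 924 · 4096 = 3784704.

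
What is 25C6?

C(25,6) = (25·24·23·22·21·20) / 6! = 127512000 / 720 = 177100.

177100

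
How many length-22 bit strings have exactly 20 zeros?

231

Choose the 20 positions: C(22,20) = 231.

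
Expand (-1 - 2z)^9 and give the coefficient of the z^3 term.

The general term is C(9,j)·(-1)^j·(-2z)^(9-j); the z^3 term has j = 6.
C(9,6) = 84.
Coefficient = C(9,6) · (-2)^3 = 84 · (-8) = -672.

-672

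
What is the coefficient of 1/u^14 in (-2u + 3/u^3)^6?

-2916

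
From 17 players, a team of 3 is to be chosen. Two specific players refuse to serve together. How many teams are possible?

All 3-subsets: C(17,3) = 680. Those containing both fixed elements: C(15,1) = 15.
680 − 15 = 665.

665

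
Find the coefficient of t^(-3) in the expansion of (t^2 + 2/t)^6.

192

General term: C(6,j)·(t^2)^j·(2/t)^(6-j), with t-exponent 2j − 1(6−j) = 3j − 6.
Set 3j − 6 = -3: j = 1.
C(6,1) = 6; 1^1 = 1; 2^5 = 32.
Coefficient = 6 · 1 · 32 = 192.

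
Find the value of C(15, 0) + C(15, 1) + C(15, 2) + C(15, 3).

576

1 + 15 + 105 + 455 = 576.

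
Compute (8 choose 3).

C(8,3) = (8·7·6) / 3! = 336 / 6 = 56.

56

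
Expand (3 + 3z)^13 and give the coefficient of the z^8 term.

2051893701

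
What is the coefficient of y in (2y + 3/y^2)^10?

414720

General term: C(10,j)·(2y)^j·(3/y^2)^(10-j), with y-exponent 1j − 2(10−j) = 3j − 20.
Set 3j − 20 = 1: j = 7.
C(10,7) = 120; 2^7 = 128; 3^3 = 27.
Coefficient = 120 · 128 · 27 = 414720.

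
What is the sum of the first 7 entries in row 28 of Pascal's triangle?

1 + 28 + 378 + 3276 + 20475 + 98280 + 376740 = 499178.

499178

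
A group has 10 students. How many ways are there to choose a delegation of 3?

This is C(10,3) = 120.

120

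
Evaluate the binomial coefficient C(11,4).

C(11,4) = (11·10·9·8) / 4! = 7920 / 24 = 330.

330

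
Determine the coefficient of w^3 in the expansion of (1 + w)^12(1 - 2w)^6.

-12

Coefficient of w^3 = Σ_{j} C(12,j)·1^j·C(6,3-j)·(-2)^(3-j) for j from 0 to 3.
= (-160) + 720 + (-792) + 220 = -12.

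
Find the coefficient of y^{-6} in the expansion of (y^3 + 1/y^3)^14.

3003

General term: C(14,j)·(y^3)^j·(1/y^3)^(14-j), with y-exponent 3j − 3(14−j) = 6j − 42.
Set 6j − 42 = -6: j = 6.
C(14,6) = 3003; 1^6 = 1; 1^8 = 1.
Coefficient = 3003 · 1 · 1 = 3003.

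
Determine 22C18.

C(22,18) = C(22,4) by symmetry.
C(22,4) = (22·21·20·19) / 4! = 175560 / 24 = 7315.

7315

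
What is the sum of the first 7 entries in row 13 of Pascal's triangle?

1 + 13 + 78 + 286 + 715 + 1287 + 1716 = 4096.

4096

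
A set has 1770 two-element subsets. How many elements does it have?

n(n−1)/2 = 1770 ⇒ n(n−1) = 3540. Since 60·59 = 3540, n = 60.

60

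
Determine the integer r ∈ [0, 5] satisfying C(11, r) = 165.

C(11,r) increases on 0 ≤ r ≤ 5. C(11,2) = 55 and C(11,3) = 165, so r = 3.

3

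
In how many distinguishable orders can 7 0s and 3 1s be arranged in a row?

Choose positions for the 0s: C(10,7) = 120.

120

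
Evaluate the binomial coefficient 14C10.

1001

C(14,10) = C(14,4) by symmetry.
C(14,4) = (14·13·12·11) / 4! = 24024 / 24 = 1001.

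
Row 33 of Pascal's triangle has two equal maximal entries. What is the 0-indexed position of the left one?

For odd n = 33, C(33,i) peaks at i = (n−1)/2 and (n+1)/2; the smaller is 16.

16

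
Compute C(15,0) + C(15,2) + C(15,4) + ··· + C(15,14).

Half of (1+1)^15 + (1−1)^15 gives the even-index sum: 2^14 = 16384.

16384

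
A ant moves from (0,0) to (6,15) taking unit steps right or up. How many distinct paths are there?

54264

Each path is a sequence of 21 steps with 6 rights: C(21,6) = 54264.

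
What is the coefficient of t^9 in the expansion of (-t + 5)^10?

-50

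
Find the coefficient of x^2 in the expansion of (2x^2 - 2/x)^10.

General term: C(10,j)·(2x^2)^j·(-2/x)^(10-j), with x-exponent 2j − 1(10−j) = 3j − 10.
Set 3j − 10 = 2: j = 4.
C(10,4) = 210; 2^4 = 16; (-2)^6 = 64.
Coefficient = 210 · 16 · 64 = 215040.

215040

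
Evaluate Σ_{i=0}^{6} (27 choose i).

397594

1 + 27 + 351 + 2925 + 17550 + 80730 + 296010 = 397594.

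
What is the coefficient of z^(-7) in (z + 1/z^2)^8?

General term: C(8,j)·(z)^j·(1/z^2)^(8-j), with z-exponent 1j − 2(8−j) = 3j − 16.
Set 3j − 16 = -7: j = 3.
C(8,3) = 56; 1^3 = 1; 1^5 = 1.
Coefficient = 56 · 1 · 1 = 56.

56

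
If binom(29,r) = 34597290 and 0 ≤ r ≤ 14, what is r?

11

C(29,r) increases on 0 ≤ r ≤ 14. C(29,10) = 20030010 and C(29,11) = 34597290, so r = 11.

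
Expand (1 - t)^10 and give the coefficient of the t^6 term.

210

The general term is C(10,j)·(1)^j·(-t)^(10-j); the t^6 term has j = 4.
C(10,4) = 210.
Coefficient = C(10,4) = 210.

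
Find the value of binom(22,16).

74613

C(22,16) = C(22,6) by symmetry.
C(22,6) = (22·21·20·19·18·17) / 6! = 53721360 / 720 = 74613.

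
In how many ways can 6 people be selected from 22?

74613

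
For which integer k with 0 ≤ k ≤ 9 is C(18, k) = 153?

2

C(18,k) increases on 0 ≤ k ≤ 9. C(18,1) = 18 and C(18,2) = 153, so k = 2.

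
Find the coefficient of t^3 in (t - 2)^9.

5376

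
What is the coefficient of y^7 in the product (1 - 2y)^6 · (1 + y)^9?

252

Coefficient of y^7 = Σ_{j} C(6,j)·(-2)^j·C(9,7-j)·1^(7-j) for j from 0 to 6.
= 36 + (-1008) + 7560 + (-20160) + 20160 + (-6912) + 576 = 252.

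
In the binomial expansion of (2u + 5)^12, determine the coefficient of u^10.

The general term is C(12,j)·(2u)^j·(5)^(12-j); the u^10 term has j = 10.
C(12,10) = 66.
Coefficient = C(12,10) · 2^10 · 5^2 = 66 · 1024 · 25 = 1689600.

1689600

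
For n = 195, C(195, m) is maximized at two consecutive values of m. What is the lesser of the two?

For odd n = 195, C(195,m) peaks at m = (n−1)/2 and (n+1)/2; the lesser is 97.

97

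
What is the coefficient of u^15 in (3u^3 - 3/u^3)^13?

1139940945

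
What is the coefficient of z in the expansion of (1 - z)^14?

The general term is C(14,j)·(1)^j·(-z)^(14-j); the z^1 term has j = 13.
C(14,13) = 14.
Coefficient = C(14,13) · (-1)^1 = 14 · (-1) = -14.

-14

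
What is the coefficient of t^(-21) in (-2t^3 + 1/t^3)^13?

General term: C(13,j)·(-2t^3)^j·(1/t^3)^(13-j), with t-exponent 3j − 3(13−j) = 6j − 39.
Set 6j − 39 = -21: j = 3.
C(13,3) = 286; (-2)^3 = -8; 1^10 = 1.
Coefficient = 286 · (-8) · 1 = -2288.

-2288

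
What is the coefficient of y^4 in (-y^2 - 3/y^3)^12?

General term: C(12,j)·(-y^2)^j·(-3/y^3)^(12-j), with y-exponent 2j − 3(12−j) = 5j − 36.
Set 5j − 36 = 4: j = 8.
C(12,8) = 495; (-1)^8 = 1; (-3)^4 = 81.
Coefficient = 495 · 1 · 81 = 40095.

40095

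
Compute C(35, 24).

C(35,24) = C(35,11) by symmetry.
C(35,11) = (35·34·33·32·31·30·29·28·27·26·25) / 11! = 16654322805120000 / 39916800 = 417225900.

417225900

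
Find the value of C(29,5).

118755

C(29,5) = (29·28·27·26·25) / 5! = 14250600 / 120 = 118755.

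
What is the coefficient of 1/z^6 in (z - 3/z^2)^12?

673596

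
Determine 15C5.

3003

C(15,5) = (15·14·13·12·11) / 5! = 360360 / 120 = 3003.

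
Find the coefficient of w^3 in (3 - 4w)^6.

-34560

The general term is C(6,j)·(3)^j·(-4w)^(6-j); the w^3 term has j = 3.
C(6,3) = 20.
Coefficient = C(6,3) · 3^3 · (-4)^3 = 20 · 27 · (-64) = -34560.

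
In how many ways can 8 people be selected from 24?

735471

This is C(24,8) = 735471.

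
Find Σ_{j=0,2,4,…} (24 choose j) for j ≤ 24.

Even-j terms of row 24 sum to 2^23 = 8388608.

8388608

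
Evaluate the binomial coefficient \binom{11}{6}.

462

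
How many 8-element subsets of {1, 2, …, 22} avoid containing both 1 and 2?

All 8-subsets: C(22,8) = 319770. Those containing both fixed elements: C(20,6) = 38760.
319770 − 38760 = 281010.

281010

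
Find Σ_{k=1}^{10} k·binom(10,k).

5120

Since k·C(10,k) = 10·C(9,k−1), the sum is 10·2^9 = 10·512 = 5120.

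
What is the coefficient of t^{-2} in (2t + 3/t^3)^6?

2160

General term: C(6,j)·(2t)^j·(3/t^3)^(6-j), with t-exponent 1j − 3(6−j) = 4j − 18.
Set 4j − 18 = -2: j = 4.
C(6,4) = 15; 2^4 = 16; 3^2 = 9.
Coefficient = 15 · 16 · 9 = 2160.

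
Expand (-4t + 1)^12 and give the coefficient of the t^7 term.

-12976128

The general term is C(12,j)·(-4t)^j·(1)^(12-j); the t^7 term has j = 7.
C(12,7) = 792.
Coefficient = C(12,7) · (-4)^7 = 792 · (-16384) = -12976128.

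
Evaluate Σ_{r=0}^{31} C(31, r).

Setting x = 1 in (1+x)^31 gives Σ C(31,r) = 2^31 = 2147483648.

2147483648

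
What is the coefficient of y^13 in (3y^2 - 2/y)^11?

-8660520

General term: C(11,j)·(3y^2)^j·(-2/y)^(11-j), with y-exponent 2j − 1(11−j) = 3j − 11.
Set 3j − 11 = 13: j = 8.
C(11,8) = 165; 3^8 = 6561; (-2)^3 = -8.
Coefficient = 165 · 6561 · (-8) = -8660520.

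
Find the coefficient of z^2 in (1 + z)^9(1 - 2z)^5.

Coefficient of z^2 = Σ_{j} C(9,j)·1^j·C(5,2-j)·(-2)^(2-j) for j from 0 to 2.
= 40 + (-90) + 36 = -14.

-14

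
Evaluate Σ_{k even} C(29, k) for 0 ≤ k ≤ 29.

Half of (1+1)^29 + (1−1)^29 gives the even-index sum: 2^28 = 268435456.

268435456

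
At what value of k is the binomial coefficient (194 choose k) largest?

C(194,k) is maximized at k = 194/2 = 97.

97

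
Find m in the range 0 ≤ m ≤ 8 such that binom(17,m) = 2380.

C(17,m) increases on 0 ≤ m ≤ 8. C(17,3) = 680 and C(17,4) = 2380, so m = 4.

4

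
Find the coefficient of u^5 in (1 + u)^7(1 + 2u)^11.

87955

Coefficient of u^5 = Σ_{j} C(7,j)·1^j·C(11,5-j)·2^(5-j) for j from 0 to 5.
= 14784 + 36960 + 27720 + 7700 + 770 + 21 = 87955.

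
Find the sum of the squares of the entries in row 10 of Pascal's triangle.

By Vandermonde's identity, Σ C(10,j)² = C(20,10) = 184756.

184756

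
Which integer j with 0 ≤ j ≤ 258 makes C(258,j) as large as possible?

129

C(258,j) is maximized at j = 258/2 = 129.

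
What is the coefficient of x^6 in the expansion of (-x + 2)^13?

219648

The general term is C(13,j)·(-x)^j·(2)^(13-j); the x^6 term has j = 6.
C(13,6) = 1716.
Coefficient = C(13,6) · 2^7 = 1716 · 128 = 219648.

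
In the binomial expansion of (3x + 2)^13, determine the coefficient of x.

The general term is C(13,j)·(3x)^j·(2)^(13-j); the x^1 term has j = 1.
C(13,1) = 13.
Coefficient = C(13,1) · 3^1 · 2^12 = 13 · 3 · 4096 = 159744.

159744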